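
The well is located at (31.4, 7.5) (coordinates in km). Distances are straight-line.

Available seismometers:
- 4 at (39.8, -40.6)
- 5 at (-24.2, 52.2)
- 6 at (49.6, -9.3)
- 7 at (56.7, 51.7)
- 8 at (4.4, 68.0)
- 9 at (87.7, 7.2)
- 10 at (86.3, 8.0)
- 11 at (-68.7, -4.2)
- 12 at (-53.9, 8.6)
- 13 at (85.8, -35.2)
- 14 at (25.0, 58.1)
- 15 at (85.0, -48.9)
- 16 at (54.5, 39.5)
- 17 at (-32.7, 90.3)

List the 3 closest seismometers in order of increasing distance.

6, 16, 4

Distances from (31.4, 7.5):
4: √((8.4)² + (-48.1)²) = √(70.560 + 2313.610) = 48.8 km
5: √((-55.6)² + (44.7)²) = √(3091.360 + 1998.090) = 71.3 km
6: √((18.2)² + (-16.8)²) = √(331.240 + 282.240) = 24.8 km
7: √((25.3)² + (44.2)²) = √(640.090 + 1953.640) = 50.9 km
8: √((-27.0)² + (60.5)²) = √(729.000 + 3660.250) = 66.3 km
9: √((56.3)² + (-0.3)²) = √(3169.690 + 0.090) = 56.3 km
10: √((54.9)² + (0.5)²) = √(3014.010 + 0.250) = 54.9 km
11: √((-100.1)² + (-11.7)²) = √(10020.010 + 136.890) = 100.8 km
12: √((-85.3)² + (1.1)²) = √(7276.090 + 1.210) = 85.3 km
13: √((54.4)² + (-42.7)²) = √(2959.360 + 1823.290) = 69.2 km
14: √((-6.4)² + (50.6)²) = √(40.960 + 2560.360) = 51.0 km
15: √((53.6)² + (-56.4)²) = √(2872.960 + 3180.960) = 77.8 km
16: √((23.1)² + (32.0)²) = √(533.610 + 1024.000) = 39.5 km
17: √((-64.1)² + (82.8)²) = √(4108.810 + 6855.840) = 104.7 km
Sorted: 6 (24.8 km) < 16 (39.5 km) < 4 (48.8 km) < 7 (50.9 km) < 14 (51.0 km) < …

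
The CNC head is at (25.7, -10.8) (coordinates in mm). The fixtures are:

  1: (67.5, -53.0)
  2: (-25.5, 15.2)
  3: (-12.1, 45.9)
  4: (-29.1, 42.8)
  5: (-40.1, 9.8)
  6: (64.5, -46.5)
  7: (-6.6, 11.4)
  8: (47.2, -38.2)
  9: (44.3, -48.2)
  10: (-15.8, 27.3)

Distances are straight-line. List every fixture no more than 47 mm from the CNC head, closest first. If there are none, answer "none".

8, 7, 9

Distances from (25.7, -10.8):
1: 59.4 mm
2: 57.4 mm
3: 68.1 mm
4: 76.7 mm
5: 68.9 mm
6: 52.7 mm
7: 39.2 mm
8: 34.8 mm
9: 41.8 mm
10: 56.3 mm
Threshold 47 mm: 8 (34.8 mm), 7 (39.2 mm), 9 (41.8 mm) are within range.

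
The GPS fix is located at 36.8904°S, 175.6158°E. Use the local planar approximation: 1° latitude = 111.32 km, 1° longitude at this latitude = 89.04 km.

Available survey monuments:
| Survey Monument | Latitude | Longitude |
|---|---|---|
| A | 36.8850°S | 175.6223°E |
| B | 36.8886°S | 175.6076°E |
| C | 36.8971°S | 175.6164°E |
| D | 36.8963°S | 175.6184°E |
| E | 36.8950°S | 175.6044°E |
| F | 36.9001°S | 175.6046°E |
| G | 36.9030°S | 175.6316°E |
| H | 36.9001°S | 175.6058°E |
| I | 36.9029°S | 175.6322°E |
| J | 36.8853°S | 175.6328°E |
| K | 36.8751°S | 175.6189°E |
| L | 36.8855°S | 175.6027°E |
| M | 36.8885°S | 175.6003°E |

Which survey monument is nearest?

D

Distances from 36.8904°S, 175.6158°E:
A: 0.8345 km
B: 0.7571 km
C: 0.7478 km
D: 0.6964 km
E: 1.1369 km
F: 1.4699 km
G: 1.9866 km
H: 1.3996 km
I: 2.0171 km
J: 1.6166 km
K: 1.7254 km
L: 1.2877 km
M: 1.3962 km
Minimum: D at 0.6964 km.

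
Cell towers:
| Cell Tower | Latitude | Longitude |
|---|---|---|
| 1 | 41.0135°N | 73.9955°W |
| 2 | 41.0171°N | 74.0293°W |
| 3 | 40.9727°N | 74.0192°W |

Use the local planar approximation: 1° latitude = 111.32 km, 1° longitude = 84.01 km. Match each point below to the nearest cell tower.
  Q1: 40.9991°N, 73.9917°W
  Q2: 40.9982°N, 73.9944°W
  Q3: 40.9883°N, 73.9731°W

Q1 at 40.9991°N, 73.9917°W:
  1: √((0.0144·111.32)² + (-0.0038·84.01)²) = √(2.569635 + 0.101913) = 1.6345 km
  2: √((0.0180·111.32)² + (-0.0376·84.01)²) = √(4.015054 + 9.977866) = 3.7407 km
  3: √((-0.0264·111.32)² + (-0.0275·84.01)²) = √(8.636828 + 5.337371) = 3.7382 km
  → nearest: 1 (1.6345 km)
Q2 at 40.9982°N, 73.9944°W:
  1: √((0.0153·111.32)² + (-0.0011·84.01)²) = √(2.900877 + 0.008540) = 1.7057 km
  2: √((0.0189·111.32)² + (-0.0349·84.01)²) = √(4.426597 + 8.596325) = 3.6087 km
  3: √((-0.0255·111.32)² + (-0.0248·84.01)²) = √(8.057991 + 4.340756) = 3.5212 km
  → nearest: 1 (1.7057 km)
Q3 at 40.9883°N, 73.9731°W:
  1: √((0.0252·111.32)² + (-0.0224·84.01)²) = √(7.869506 + 3.541262) = 3.3780 km
  2: √((0.0288·111.32)² + (-0.0562·84.01)²) = √(10.278539 + 22.291259) = 5.7070 km
  3: √((-0.0156·111.32)² + (-0.0461·84.01)²) = √(3.015752 + 14.999052) = 4.2444 km
  → nearest: 1 (3.3780 km)

Q1→1; Q2→1; Q3→1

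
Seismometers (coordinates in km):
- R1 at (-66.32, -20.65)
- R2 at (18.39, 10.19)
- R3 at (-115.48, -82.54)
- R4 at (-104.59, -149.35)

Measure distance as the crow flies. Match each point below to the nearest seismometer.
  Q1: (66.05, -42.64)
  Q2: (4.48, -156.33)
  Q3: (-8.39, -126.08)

Q1 at (66.05, -42.64):
  R1: 134.18 km
  R2: 71.15 km
  R3: 185.86 km
  R4: 201.26 km
  → nearest: R2 (71.15 km)
Q2 at (4.48, -156.33):
  R1: 153.04 km
  R2: 167.10 km
  R3: 140.84 km
  R4: 109.29 km
  → nearest: R4 (109.29 km)
Q3 at (-8.39, -126.08):
  R1: 120.30 km
  R2: 138.88 km
  R3: 115.60 km
  R4: 98.97 km
  → nearest: R4 (98.97 km)

Q1→R2; Q2→R4; Q3→R4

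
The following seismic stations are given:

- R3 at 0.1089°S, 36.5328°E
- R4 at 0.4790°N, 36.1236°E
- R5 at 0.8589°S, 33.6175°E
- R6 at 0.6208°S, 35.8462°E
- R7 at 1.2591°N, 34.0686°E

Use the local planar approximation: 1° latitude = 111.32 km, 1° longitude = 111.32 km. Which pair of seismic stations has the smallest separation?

Pairwise distances:
R3–R4: √((0.5879·111.32)² + (-0.4092·111.32)²) = √(4283.051690 + 2074.997823) = 79.7374 km
R3–R6: √((-0.5119·111.32)² + (-0.6866·111.32)²) = √(3247.256946 + 5841.898318) = 95.3371 km
R4–R6: √((-1.0998·111.32)² + (-0.2774·111.32)²) = √(14989.040257 + 953.584776) = 126.2641 km
R5–R7: √((2.1180·111.32)² + (0.4511·111.32)²) = √(55590.209004 + 2521.692051) = 241.0641 km
R4–R7: √((0.7801·111.32)² + (-2.0550·111.32)²) = √(7541.312734 + 52332.327159) = 244.6909 km
R5–R6: √((0.2381·111.32)² + (2.2287·111.32)²) = √(702.530504 + 61553.056242) = 249.5107 km
R6–R7: √((1.8799·111.32)² + (-1.7776·111.32)²) = √(43794.128777 + 39157.456894) = 288.0132 km
R3–R7: √((1.3680·111.32)² + (-2.4642·111.32)²) = √(23190.952699 + 75248.578776) = 313.7507 km
R4–R5: √((-1.3379·111.32)² + (-2.5061·111.32)²) = √(22181.642565 + 77829.311455) = 316.2451 km
R3–R5: √((-0.7500·111.32)² + (-2.9153·111.32)²) = √(6970.580100 + 105320.497177) = 335.0986 km
Closest pair: R3–R4 at 79.7374 km.

R3 and R4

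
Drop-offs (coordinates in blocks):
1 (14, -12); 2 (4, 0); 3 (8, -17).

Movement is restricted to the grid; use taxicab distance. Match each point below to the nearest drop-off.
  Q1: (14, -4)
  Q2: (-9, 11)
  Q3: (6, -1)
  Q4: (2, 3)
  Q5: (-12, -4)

Q1 at (14, -4):
  1: 8 blocks
  2: 14 blocks
  3: 19 blocks
  → nearest: 1 (8 blocks)
Q2 at (-9, 11):
  1: 46 blocks
  2: 24 blocks
  3: 45 blocks
  → nearest: 2 (24 blocks)
Q3 at (6, -1):
  1: 19 blocks
  2: 3 blocks
  3: 18 blocks
  → nearest: 2 (3 blocks)
Q4 at (2, 3):
  1: 27 blocks
  2: 5 blocks
  3: 26 blocks
  → nearest: 2 (5 blocks)
Q5 at (-12, -4):
  1: 34 blocks
  2: 20 blocks
  3: 33 blocks
  → nearest: 2 (20 blocks)

Q1→1; Q2→2; Q3→2; Q4→2; Q5→2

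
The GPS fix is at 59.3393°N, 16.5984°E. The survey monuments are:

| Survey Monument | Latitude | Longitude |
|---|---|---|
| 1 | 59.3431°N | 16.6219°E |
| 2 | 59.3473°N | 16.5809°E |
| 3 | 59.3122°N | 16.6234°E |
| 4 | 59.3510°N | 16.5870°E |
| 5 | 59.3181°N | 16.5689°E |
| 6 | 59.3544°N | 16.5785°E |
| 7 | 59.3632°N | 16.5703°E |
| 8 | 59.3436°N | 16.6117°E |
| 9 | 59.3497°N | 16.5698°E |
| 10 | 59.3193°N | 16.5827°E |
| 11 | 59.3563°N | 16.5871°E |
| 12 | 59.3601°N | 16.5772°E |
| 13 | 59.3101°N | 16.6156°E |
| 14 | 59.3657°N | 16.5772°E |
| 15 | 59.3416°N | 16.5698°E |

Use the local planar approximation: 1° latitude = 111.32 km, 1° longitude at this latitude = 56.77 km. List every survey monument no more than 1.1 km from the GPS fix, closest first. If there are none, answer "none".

8

Distances from 59.3393°N, 16.5984°E:
1: √((0.0038·111.32)² + (0.0235·56.77)²) = √(0.178943 + 1.779809) = 1.3996 km
2: √((0.0080·111.32)² + (-0.0175·56.77)²) = √(0.793097 + 0.986993) = 1.3342 km
3: √((-0.0271·111.32)² + (0.0250·56.77)²) = √(9.100913 + 2.014271) = 3.3339 km
4: √((0.0117·111.32)² + (-0.0114·56.77)²) = √(1.696360 + 0.418839) = 1.4544 km
5: √((-0.0212·111.32)² + (-0.0295·56.77)²) = √(5.569524 + 2.804670) = 2.8938 km
6: √((0.0151·111.32)² + (-0.0199·56.77)²) = √(2.825532 + 1.276274) = 2.0253 km
7: √((0.0239·111.32)² + (-0.0281·56.77)²) = √(7.078516 + 2.544781) = 3.1021 km
8: √((0.0043·111.32)² + (0.0133·56.77)²) = √(0.229131 + 0.570087) = 0.8940 km
9: √((0.0104·111.32)² + (-0.0286·56.77)²) = √(1.340334 + 2.636148) = 1.9941 km
10: √((-0.0200·111.32)² + (-0.0157·56.77)²) = √(4.956857 + 0.794396) = 2.3982 km
11: √((0.0170·111.32)² + (-0.0113·56.77)²) = √(3.581329 + 0.411524) = 1.9982 km
12: √((0.0208·111.32)² + (-0.0212·56.77)²) = √(5.361336 + 1.448470) = 2.6096 km
13: √((-0.0292·111.32)² + (0.0172·56.77)²) = √(10.566036 + 0.953443) = 3.3940 km
14: √((0.0264·111.32)² + (-0.0212·56.77)²) = √(8.636828 + 1.448470) = 3.1757 km
15: √((0.0023·111.32)² + (-0.0286·56.77)²) = √(0.065554 + 2.636148) = 1.6437 km
Threshold 1.1 km: 8 (0.8940 km) is within range.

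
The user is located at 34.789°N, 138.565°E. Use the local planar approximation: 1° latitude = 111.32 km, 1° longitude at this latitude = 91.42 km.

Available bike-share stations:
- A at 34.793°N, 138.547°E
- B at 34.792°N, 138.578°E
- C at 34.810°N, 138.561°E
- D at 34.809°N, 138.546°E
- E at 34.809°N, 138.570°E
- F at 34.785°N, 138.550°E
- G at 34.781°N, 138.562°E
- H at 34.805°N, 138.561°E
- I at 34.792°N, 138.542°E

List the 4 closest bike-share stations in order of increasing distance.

Distances from 34.789°N, 138.565°E:
A: 1.705 km
B: 1.234 km
C: 2.366 km
D: 2.824 km
E: 2.273 km
F: 1.442 km
G: 0.932 km
H: 1.818 km
I: 2.129 km
Sorted: G (0.932 km) < B (1.234 km) < F (1.442 km) < A (1.705 km) < H (1.818 km) < I (2.129 km) < …

G, B, F, A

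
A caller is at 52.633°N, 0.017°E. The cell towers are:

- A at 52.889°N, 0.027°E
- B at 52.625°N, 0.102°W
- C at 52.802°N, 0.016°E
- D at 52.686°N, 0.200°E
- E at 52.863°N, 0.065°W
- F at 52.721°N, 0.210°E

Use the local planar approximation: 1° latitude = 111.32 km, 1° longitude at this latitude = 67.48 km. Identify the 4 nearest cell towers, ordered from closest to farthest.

B, D, F, C

Distances from 52.633°N, 0.017°E:
A: √((0.256·111.32)² + (0.010·67.48)²) = √(812.13144 + 0.45536) = 28.506 km
B: √((-0.008·111.32)² + (-0.119·67.48)²) = √(0.79310 + 64.48283) = 8.079 km
C: √((0.169·111.32)² + (-0.001·67.48)²) = √(353.93198 + 0.00455) = 18.813 km
D: √((0.053·111.32)² + (0.183·67.48)²) = √(34.80953 + 152.49385) = 13.686 km
E: √((0.230·111.32)² + (-0.082·67.48)²) = √(655.54433 + 30.61807) = 26.195 km
F: √((0.088·111.32)² + (0.193·67.48)²) = √(95.96475 + 169.61520) = 16.297 km
Sorted: B (8.079 km) < D (13.686 km) < F (16.297 km) < C (18.813 km) < E (26.195 km) < A (28.506 km)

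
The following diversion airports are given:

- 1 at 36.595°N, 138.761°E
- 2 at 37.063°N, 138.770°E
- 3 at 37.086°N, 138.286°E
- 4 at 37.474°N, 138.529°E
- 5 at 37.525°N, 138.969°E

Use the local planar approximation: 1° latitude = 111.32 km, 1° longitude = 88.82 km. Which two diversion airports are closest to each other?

Pairwise distances:
4–5: 39.491 km
2–3: 43.065 km
3–4: 48.285 km
2–4: 50.512 km
1–2: 52.104 km
2–5: 54.382 km
1–3: 69.047 km
3–5: 77.900 km
1–4: 99.996 km
1–5: 105.163 km
Closest pair: 4–5 at 39.491 km.

4 and 5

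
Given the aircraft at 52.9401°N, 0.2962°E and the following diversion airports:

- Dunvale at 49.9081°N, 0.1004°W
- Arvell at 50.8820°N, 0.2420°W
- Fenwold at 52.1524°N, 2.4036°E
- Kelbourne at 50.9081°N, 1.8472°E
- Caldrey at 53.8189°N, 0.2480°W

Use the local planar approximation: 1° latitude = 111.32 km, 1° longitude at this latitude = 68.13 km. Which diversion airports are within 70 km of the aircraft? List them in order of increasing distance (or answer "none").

Distances from 52.9401°N, 0.2962°E:
Dunvale: 338.6021 km
Arvell: 232.0234 km
Fenwold: 168.2361 km
Kelbourne: 249.6668 km
Caldrey: 104.6182 km
Threshold 70 km: none within range.

none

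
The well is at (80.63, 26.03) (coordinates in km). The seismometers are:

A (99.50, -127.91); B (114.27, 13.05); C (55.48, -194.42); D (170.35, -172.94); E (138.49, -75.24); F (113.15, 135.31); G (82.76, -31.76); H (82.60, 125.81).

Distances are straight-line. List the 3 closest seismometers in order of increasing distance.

Distances from (80.63, 26.03):
A: √((18.87)² + (-153.94)²) = √(356.0769 + 23697.5236) = 155.09 km
B: √((33.64)² + (-12.98)²) = √(1131.6496 + 168.4804) = 36.06 km
C: √((-25.15)² + (-220.45)²) = √(632.5225 + 48598.2025) = 221.88 km
D: √((89.72)² + (-198.97)²) = √(8049.6784 + 39589.0609) = 218.26 km
E: √((57.86)² + (-101.27)²) = √(3347.7796 + 10255.6129) = 116.63 km
F: √((32.52)² + (109.28)²) = √(1057.5504 + 11942.1184) = 114.02 km
G: √((2.13)² + (-57.79)²) = √(4.5369 + 3339.6841) = 57.83 km
H: √((1.97)² + (99.78)²) = √(3.8809 + 9956.0484) = 99.80 km
Sorted: B (36.06 km) < G (57.83 km) < H (99.80 km) < F (114.02 km) < E (116.63 km) < …

B, G, H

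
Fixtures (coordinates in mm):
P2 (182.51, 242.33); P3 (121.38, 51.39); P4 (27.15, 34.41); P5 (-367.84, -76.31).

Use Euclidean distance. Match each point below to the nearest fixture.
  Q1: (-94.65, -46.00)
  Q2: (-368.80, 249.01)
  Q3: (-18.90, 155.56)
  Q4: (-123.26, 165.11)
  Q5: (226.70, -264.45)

Q1 at (-94.65, -46.00):
  P2: 399.94 mm
  P3: 236.97 mm
  P4: 145.95 mm
  P5: 274.87 mm
  → nearest: P4 (145.95 mm)
Q2 at (-368.80, 249.01):
  P2: 551.35 mm
  P3: 528.52 mm
  P4: 450.37 mm
  P5: 325.32 mm
  → nearest: P5 (325.32 mm)
Q3 at (-18.90, 155.56):
  P2: 219.31 mm
  P3: 174.73 mm
  P4: 129.61 mm
  P5: 418.95 mm
  → nearest: P4 (129.61 mm)
Q4 at (-123.26, 165.11):
  P2: 315.37 mm
  P3: 269.78 mm
  P4: 199.26 mm
  P5: 343.66 mm
  → nearest: P4 (199.26 mm)
Q5 at (226.70, -264.45):
  P2: 508.70 mm
  P3: 332.94 mm
  P4: 359.36 mm
  P5: 623.60 mm
  → nearest: P3 (332.94 mm)

Q1→P4; Q2→P5; Q3→P4; Q4→P4; Q5→P3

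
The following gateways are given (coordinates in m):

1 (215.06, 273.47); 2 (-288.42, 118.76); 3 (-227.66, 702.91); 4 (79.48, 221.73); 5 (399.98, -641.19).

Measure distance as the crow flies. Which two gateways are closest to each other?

1 and 4

Pairwise distances:
1–2: 526.71 m
1–3: 616.78 m
1–4: 145.12 m
1–5: 933.17 m
2–3: 587.30 m
2–4: 382.04 m
2–5: 1025.39 m
3–4: 570.85 m
3–5: 1483.42 m
4–5: 920.52 m
Closest pair: 1–4 at 145.12 m.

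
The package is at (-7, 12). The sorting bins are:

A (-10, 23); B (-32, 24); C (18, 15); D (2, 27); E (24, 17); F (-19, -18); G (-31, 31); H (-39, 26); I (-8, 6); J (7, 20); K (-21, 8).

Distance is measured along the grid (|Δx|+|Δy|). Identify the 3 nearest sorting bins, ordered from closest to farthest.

Distances from (-7, 12):
A: |-3| + |11| = 3 + 11 = 14
B: |-25| + |12| = 25 + 12 = 37
C: |25| + |3| = 25 + 3 = 28
D: |9| + |15| = 9 + 15 = 24
E: |31| + |5| = 31 + 5 = 36
F: |-12| + |-30| = 12 + 30 = 42
G: |-24| + |19| = 24 + 19 = 43
H: |-32| + |14| = 32 + 14 = 46
I: |-1| + |-6| = 1 + 6 = 7
J: |14| + |8| = 14 + 8 = 22
K: |-14| + |-4| = 14 + 4 = 18
Sorted: I (7) < A (14) < K (18) < J (22) < D (24) < …

I, A, K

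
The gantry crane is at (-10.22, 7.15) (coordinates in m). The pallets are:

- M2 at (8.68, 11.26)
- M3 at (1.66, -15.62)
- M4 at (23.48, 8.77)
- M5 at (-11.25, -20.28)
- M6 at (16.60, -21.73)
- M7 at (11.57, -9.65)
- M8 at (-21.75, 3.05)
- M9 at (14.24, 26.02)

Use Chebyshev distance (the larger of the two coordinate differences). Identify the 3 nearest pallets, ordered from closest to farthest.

Distances from (-10.22, 7.15):
M2: max(|18.90|, |4.11|) = 18.90 m
M3: max(|11.88|, |-22.77|) = 22.77 m
M4: max(|33.70|, |1.62|) = 33.70 m
M5: max(|-1.03|, |-27.43|) = 27.43 m
M6: max(|26.82|, |-28.88|) = 28.88 m
M7: max(|21.79|, |-16.80|) = 21.79 m
M8: max(|-11.53|, |-4.10|) = 11.53 m
M9: max(|24.46|, |18.87|) = 24.46 m
Sorted: M8 (11.53 m) < M2 (18.90 m) < M7 (21.79 m) < M3 (22.77 m) < M9 (24.46 m) < …

M8, M2, M7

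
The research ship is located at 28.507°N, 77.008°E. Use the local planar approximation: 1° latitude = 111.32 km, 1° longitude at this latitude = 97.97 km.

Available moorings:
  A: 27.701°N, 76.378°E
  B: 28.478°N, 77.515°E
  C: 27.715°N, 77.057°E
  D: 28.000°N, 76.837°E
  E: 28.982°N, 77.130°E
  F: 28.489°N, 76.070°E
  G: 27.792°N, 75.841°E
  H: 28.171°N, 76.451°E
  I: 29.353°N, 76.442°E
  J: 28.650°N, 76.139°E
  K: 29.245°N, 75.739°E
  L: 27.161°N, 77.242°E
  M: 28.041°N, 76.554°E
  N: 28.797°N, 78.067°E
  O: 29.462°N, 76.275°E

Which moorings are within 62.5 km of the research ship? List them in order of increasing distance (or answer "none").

B, E, D

Distances from 28.507°N, 77.008°E:
A: √((-0.806·111.32)² + (-0.630·97.97)²) = √(8050.38182 + 3809.49419) = 108.903 km
B: √((-0.029·111.32)² + (0.507·97.97)²) = √(10.42179 + 2467.18738) = 49.776 km
C: √((-0.792·111.32)² + (0.049·97.97)²) = √(7773.14481 + 23.04509) = 88.296 km
D: √((-0.507·111.32)² + (-0.171·97.97)²) = √(3185.38781 + 280.65865) = 58.873 km
E: √((0.475·111.32)² + (0.122·97.97)²) = √(2795.97713 + 142.85843) = 54.211 km
F: √((-0.018·111.32)² + (-0.938·97.97)²) = √(4.01505 + 8444.84909) = 91.918 km
G: √((-0.715·111.32)² + (-1.167·97.97)²) = √(6335.17300 + 13071.57527) = 139.308 km
H: √((-0.336·111.32)² + (-0.557·97.97)²) = √(1399.02331 + 2977.80741) = 66.158 km
I: √((0.846·111.32)² + (-0.566·97.97)²) = √(8869.25459 + 3074.81562) = 109.289 km
J: √((0.143·111.32)² + (-0.869·97.97)²) = √(253.40692 + 7248.12658) = 86.611 km
K: √((0.738·111.32)² + (-1.269·97.97)²) = √(6749.30601 + 15456.43957) = 149.016 km
L: √((-1.346·111.32)² + (0.234·97.97)²) = √(22451.04266 + 525.55471) = 151.580 km
M: √((-0.466·111.32)² + (-0.454·97.97)²) = √(2691.02808 + 1978.32629) = 68.333 km
N: √((0.290·111.32)² + (1.059·97.97)²) = √(1042.17918 + 10764.11023) = 108.657 km
O: √((0.955·111.32)² + (-0.733·97.97)²) = √(11301.94367 + 5156.96478) = 128.292 km
Threshold 62.5 km: B (49.776 km), E (54.211 km), D (58.873 km) are within range.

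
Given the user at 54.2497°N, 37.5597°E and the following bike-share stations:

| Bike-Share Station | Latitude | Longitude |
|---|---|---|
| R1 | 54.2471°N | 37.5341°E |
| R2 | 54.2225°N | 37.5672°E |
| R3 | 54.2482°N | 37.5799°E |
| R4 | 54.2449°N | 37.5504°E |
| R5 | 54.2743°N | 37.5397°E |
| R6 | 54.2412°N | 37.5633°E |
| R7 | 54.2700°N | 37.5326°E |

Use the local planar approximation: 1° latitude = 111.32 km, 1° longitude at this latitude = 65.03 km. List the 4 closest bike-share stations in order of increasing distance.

R4, R6, R3, R1

Distances from 54.2497°N, 37.5597°E:
R1: √((-0.0026·111.32)² + (-0.0256·65.03)²) = √(0.083771 + 2.771452) = 1.6897 km
R2: √((-0.0272·111.32)² + (0.0075·65.03)²) = √(9.168203 + 0.237876) = 3.0669 km
R3: √((-0.0015·111.32)² + (0.0202·65.03)²) = √(0.027882 + 1.725561) = 1.3242 km
R4: √((-0.0048·111.32)² + (-0.0093·65.03)²) = √(0.285515 + 0.365758) = 0.8070 km
R5: √((0.0246·111.32)² + (-0.0200·65.03)²) = √(7.499229 + 1.691560) = 3.0316 km
R6: √((-0.0085·111.32)² + (0.0036·65.03)²) = √(0.895332 + 0.054807) = 0.9748 km
R7: √((0.0203·111.32)² + (-0.0271·65.03)²) = √(5.106678 + 3.105747) = 2.8657 km
Sorted: R4 (0.8070 km) < R6 (0.9748 km) < R3 (1.3242 km) < R1 (1.6897 km) < R7 (2.8657 km) < R5 (3.0316 km) < …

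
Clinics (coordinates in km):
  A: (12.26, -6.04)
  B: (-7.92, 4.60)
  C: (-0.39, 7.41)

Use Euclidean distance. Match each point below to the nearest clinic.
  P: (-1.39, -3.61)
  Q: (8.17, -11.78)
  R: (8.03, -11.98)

P→B; Q→A; R→A

P at (-1.39, -3.61):
  A: √((13.65)² + (-2.43)²) = √(186.3225 + 5.9049) = 13.86 km
  B: √((-6.53)² + (8.21)²) = √(42.6409 + 67.4041) = 10.49 km
  C: √((1.00)² + (11.02)²) = √(1.0000 + 121.4404) = 11.07 km
  → nearest: B (10.49 km)
Q at (8.17, -11.78):
  A: √((4.09)² + (5.74)²) = √(16.7281 + 32.9476) = 7.05 km
  B: √((-16.09)² + (16.38)²) = √(258.8881 + 268.3044) = 22.96 km
  C: √((-8.56)² + (19.19)²) = √(73.2736 + 368.2561) = 21.01 km
  → nearest: A (7.05 km)
R at (8.03, -11.98):
  A: √((4.23)² + (5.94)²) = √(17.8929 + 35.2836) = 7.29 km
  B: √((-15.95)² + (16.58)²) = √(254.4025 + 274.8964) = 23.01 km
  C: √((-8.42)² + (19.39)²) = √(70.8964 + 375.9721) = 21.14 km
  → nearest: A (7.29 km)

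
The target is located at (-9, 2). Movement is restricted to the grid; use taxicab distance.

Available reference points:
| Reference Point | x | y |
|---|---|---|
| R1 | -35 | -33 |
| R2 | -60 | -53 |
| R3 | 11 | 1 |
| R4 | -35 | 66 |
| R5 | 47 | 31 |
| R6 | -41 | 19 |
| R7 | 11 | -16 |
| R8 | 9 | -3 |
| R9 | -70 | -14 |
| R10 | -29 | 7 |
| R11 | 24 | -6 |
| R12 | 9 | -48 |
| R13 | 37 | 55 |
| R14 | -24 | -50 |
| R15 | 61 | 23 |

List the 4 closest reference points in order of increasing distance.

R3, R8, R10, R7

Distances from (-9, 2):
R1: |-26| + |-35| = 26 + 35 = 61
R2: |-51| + |-55| = 51 + 55 = 106
R3: |20| + |-1| = 20 + 1 = 21
R4: |-26| + |64| = 26 + 64 = 90
R5: |56| + |29| = 56 + 29 = 85
R6: |-32| + |17| = 32 + 17 = 49
R7: |20| + |-18| = 20 + 18 = 38
R8: |18| + |-5| = 18 + 5 = 23
R9: |-61| + |-16| = 61 + 16 = 77
R10: |-20| + |5| = 20 + 5 = 25
R11: |33| + |-8| = 33 + 8 = 41
R12: |18| + |-50| = 18 + 50 = 68
R13: |46| + |53| = 46 + 53 = 99
R14: |-15| + |-52| = 15 + 52 = 67
R15: |70| + |21| = 70 + 21 = 91
Sorted: R3 (21) < R8 (23) < R10 (25) < R7 (38) < R11 (41) < R6 (49) < …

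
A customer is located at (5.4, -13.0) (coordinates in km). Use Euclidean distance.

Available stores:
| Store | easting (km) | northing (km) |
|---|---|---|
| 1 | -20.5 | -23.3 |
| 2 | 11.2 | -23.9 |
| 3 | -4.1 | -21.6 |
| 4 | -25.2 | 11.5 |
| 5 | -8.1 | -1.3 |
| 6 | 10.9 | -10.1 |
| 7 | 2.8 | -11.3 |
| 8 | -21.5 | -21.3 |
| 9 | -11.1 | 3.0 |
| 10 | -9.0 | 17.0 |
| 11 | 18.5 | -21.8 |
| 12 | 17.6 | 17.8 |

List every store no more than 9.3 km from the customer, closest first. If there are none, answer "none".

Distances from (5.4, -13.0):
1: √((-25.9)² + (-10.3)²) = √(670.810 + 106.090) = 27.9 km
2: √((5.8)² + (-10.9)²) = √(33.640 + 118.810) = 12.3 km
3: √((-9.5)² + (-8.6)²) = √(90.250 + 73.960) = 12.8 km
4: √((-30.6)² + (24.5)²) = √(936.360 + 600.250) = 39.2 km
5: √((-13.5)² + (11.7)²) = √(182.250 + 136.890) = 17.9 km
6: √((5.5)² + (2.9)²) = √(30.250 + 8.410) = 6.2 km
7: √((-2.6)² + (1.7)²) = √(6.760 + 2.890) = 3.1 km
8: √((-26.9)² + (-8.3)²) = √(723.610 + 68.890) = 28.2 km
9: √((-16.5)² + (16.0)²) = √(272.250 + 256.000) = 23.0 km
10: √((-14.4)² + (30.0)²) = √(207.360 + 900.000) = 33.3 km
11: √((13.1)² + (-8.8)²) = √(171.610 + 77.440) = 15.8 km
12: √((12.2)² + (30.8)²) = √(148.840 + 948.640) = 33.1 km
Threshold 9.3 km: 7 (3.1 km), 6 (6.2 km) are within range.

7, 6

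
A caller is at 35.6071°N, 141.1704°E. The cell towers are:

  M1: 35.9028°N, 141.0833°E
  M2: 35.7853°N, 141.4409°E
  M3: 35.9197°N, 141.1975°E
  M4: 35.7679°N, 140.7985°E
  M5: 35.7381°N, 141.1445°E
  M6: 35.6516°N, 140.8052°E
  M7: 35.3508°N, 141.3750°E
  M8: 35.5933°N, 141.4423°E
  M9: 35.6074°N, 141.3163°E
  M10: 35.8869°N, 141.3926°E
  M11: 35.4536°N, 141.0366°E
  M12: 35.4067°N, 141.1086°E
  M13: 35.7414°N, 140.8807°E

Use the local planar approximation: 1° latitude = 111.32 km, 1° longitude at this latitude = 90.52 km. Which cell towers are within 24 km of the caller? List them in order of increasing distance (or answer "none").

Distances from 35.6071°N, 141.1704°E:
M1: √((0.2957·111.32)² + (-0.0871·90.52)²) = √(1083.550219 + 62.162060) = 33.8484 km
M2: √((0.1782·111.32)² + (0.2705·90.52)²) = √(393.515456 + 599.547546) = 31.5129 km
M3: √((0.3126·111.32)² + (0.0271·90.52)²) = √(1210.944789 + 6.017660) = 34.8850 km
M4: √((0.1608·111.32)² + (-0.3719·90.52)²) = √(320.419165 + 1133.291019) = 38.1276 km
M5: √((0.1310·111.32)² + (-0.0259·90.52)²) = √(212.661556 + 5.496530) = 14.7702 km
M6: √((0.0445·111.32)² + (-0.3652·90.52)²) = √(24.539540 + 1092.825017) = 33.4270 km
M7: √((-0.2563·111.32)² + (0.2046·90.52)²) = √(814.035993 + 343.004920) = 34.0153 km
M8: √((-0.0138·111.32)² + (0.2719·90.52)²) = √(2.359960 + 605.769643) = 24.6603 km
M9: √((0.0003·111.32)² + (0.1459·90.52)²) = √(0.001115 + 174.421362) = 13.2069 km
M10: √((0.2798·111.32)² + (0.2222·90.52)²) = √(970.156540 + 404.554652) = 37.0771 km
M11: √((-0.1535·111.32)² + (-0.1338·90.52)²) = √(291.986757 + 146.690273) = 20.9446 km
M12: √((-0.2004·111.32)² + (-0.0618·90.52)²) = √(497.670422 + 31.294358) = 22.9992 km
M13: √((0.1343·111.32)² + (-0.2897·90.52)²) = √(223.510752 + 687.679505) = 30.1859 km
Threshold 24 km: M9 (13.2069 km), M5 (14.7702 km), M11 (20.9446 km), M12 (22.9992 km) are within range.

M9, M5, M11, M12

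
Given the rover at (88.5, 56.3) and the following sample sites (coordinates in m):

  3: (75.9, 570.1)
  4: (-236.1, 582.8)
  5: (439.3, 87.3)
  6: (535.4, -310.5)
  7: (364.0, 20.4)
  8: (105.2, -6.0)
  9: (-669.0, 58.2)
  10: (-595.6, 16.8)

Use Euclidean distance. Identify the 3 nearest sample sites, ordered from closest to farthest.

8, 7, 5

Distances from (88.5, 56.3):
3: √((-12.6)² + (513.8)²) = √(158.760 + 263990.440) = 514.0 m
4: √((-324.6)² + (526.5)²) = √(105365.160 + 277202.250) = 618.5 m
5: √((350.8)² + (31.0)²) = √(123060.640 + 961.000) = 352.2 m
6: √((446.9)² + (-366.8)²) = √(199719.610 + 134542.240) = 578.2 m
7: √((275.5)² + (-35.9)²) = √(75900.250 + 1288.810) = 277.8 m
8: √((16.7)² + (-62.3)²) = √(278.890 + 3881.290) = 64.5 m
9: √((-757.5)² + (1.9)²) = √(573806.250 + 3.610) = 757.5 m
10: √((-684.1)² + (-39.5)²) = √(467992.810 + 1560.250) = 685.2 m
Sorted: 8 (64.5 m) < 7 (277.8 m) < 5 (352.2 m) < 3 (514.0 m) < 6 (578.2 m) < …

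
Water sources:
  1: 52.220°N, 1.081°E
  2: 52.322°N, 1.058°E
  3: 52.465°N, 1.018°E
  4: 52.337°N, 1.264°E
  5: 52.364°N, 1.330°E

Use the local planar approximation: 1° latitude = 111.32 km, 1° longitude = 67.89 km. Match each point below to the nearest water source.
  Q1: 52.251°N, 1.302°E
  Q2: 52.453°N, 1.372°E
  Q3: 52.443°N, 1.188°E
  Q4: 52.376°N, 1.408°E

Q1 at 52.251°N, 1.302°E:
  1: 15.395 km
  2: 18.354 km
  3: 30.647 km
  4: 9.915 km
  5: 12.722 km
  → nearest: 4 (9.915 km)
Q2 at 52.453°N, 1.372°E:
  1: 32.605 km
  2: 25.828 km
  3: 24.070 km
  4: 14.850 km
  5: 10.310 km
  → nearest: 5 (10.310 km)
Q3 at 52.443°N, 1.188°E:
  1: 25.865 km
  2: 16.104 km
  3: 11.798 km
  4: 12.879 km
  5: 13.049 km
  → nearest: 3 (11.798 km)
Q4 at 52.376°N, 1.408°E:
  1: 28.185 km
  2: 24.510 km
  3: 28.270 km
  4: 10.697 km
  5: 5.461 km
  → nearest: 5 (5.461 km)

Q1→4; Q2→5; Q3→3; Q4→5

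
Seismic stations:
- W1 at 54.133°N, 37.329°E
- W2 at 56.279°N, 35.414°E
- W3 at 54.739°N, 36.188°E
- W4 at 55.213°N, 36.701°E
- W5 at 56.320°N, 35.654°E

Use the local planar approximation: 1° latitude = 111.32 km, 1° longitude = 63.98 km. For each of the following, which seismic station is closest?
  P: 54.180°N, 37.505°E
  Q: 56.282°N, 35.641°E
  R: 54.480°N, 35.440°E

P at 54.180°N, 37.505°E:
  W1: 12.417 km
  W2: 269.249 km
  W3: 104.749 km
  W4: 125.975 km
  W5: 266.038 km
  → nearest: W1 (12.417 km)
Q at 56.282°N, 35.641°E:
  W1: 262.475 km
  W2: 14.527 km
  W3: 175.296 km
  W4: 136.970 km
  W5: 4.311 km
  → nearest: W5 (4.311 km)
R at 54.480°N, 35.440°E:
  W1: 126.881 km
  W2: 200.272 km
  W3: 55.871 km
  W4: 114.749 km
  W5: 205.286 km
  → nearest: W3 (55.871 km)

P→W1; Q→W5; R→W3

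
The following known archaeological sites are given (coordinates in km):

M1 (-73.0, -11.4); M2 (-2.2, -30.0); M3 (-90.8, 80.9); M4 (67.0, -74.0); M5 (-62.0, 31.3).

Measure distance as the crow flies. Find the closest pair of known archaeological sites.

Pairwise distances:
M1–M5: √((11.0)² + (42.7)²) = √(121.000 + 1823.290) = 44.1 km
M3–M5: √((28.8)² + (-49.6)²) = √(829.440 + 2460.160) = 57.4 km
M1–M2: √((70.8)² + (-18.6)²) = √(5012.640 + 345.960) = 73.2 km
M2–M4: √((69.2)² + (-44.0)²) = √(4788.640 + 1936.000) = 82.0 km
M2–M5: √((-59.8)² + (61.3)²) = √(3576.040 + 3757.690) = 85.6 km
M1–M3: √((-17.8)² + (92.3)²) = √(316.840 + 8519.290) = 94.0 km
M2–M3: √((-88.6)² + (110.9)²) = √(7849.960 + 12298.810) = 141.9 km
M1–M4: √((140.0)² + (-62.6)²) = √(19600.000 + 3918.760) = 153.4 km
M4–M5: √((-129.0)² + (105.3)²) = √(16641.000 + 11088.090) = 166.5 km
M3–M4: √((157.8)² + (-154.9)²) = √(24900.840 + 23994.010) = 221.1 km
Closest pair: M1–M5 at 44.1 km.

M1 and M5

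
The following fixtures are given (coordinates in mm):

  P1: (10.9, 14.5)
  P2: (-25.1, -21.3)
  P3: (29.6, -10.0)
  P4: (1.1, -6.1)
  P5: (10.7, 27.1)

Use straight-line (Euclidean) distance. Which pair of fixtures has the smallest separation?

P1 and P5

Pairwise distances:
P1–P2: √((-36.0)² + (-35.8)²) = √(1296.000 + 1281.640) = 50.8 mm
P1–P3: √((18.7)² + (-24.5)²) = √(349.690 + 600.250) = 30.8 mm
P1–P4: √((-9.8)² + (-20.6)²) = √(96.040 + 424.360) = 22.8 mm
P1–P5: √((-0.2)² + (12.6)²) = √(0.040 + 158.760) = 12.6 mm
P2–P3: √((54.7)² + (11.3)²) = √(2992.090 + 127.690) = 55.9 mm
P2–P4: √((26.2)² + (15.2)²) = √(686.440 + 231.040) = 30.3 mm
P2–P5: √((35.8)² + (48.4)²) = √(1281.640 + 2342.560) = 60.2 mm
P3–P4: √((-28.5)² + (3.9)²) = √(812.250 + 15.210) = 28.8 mm
P3–P5: √((-18.9)² + (37.1)²) = √(357.210 + 1376.410) = 41.6 mm
P4–P5: √((9.6)² + (33.2)²) = √(92.160 + 1102.240) = 34.6 mm
Closest pair: P1–P5 at 12.6 mm.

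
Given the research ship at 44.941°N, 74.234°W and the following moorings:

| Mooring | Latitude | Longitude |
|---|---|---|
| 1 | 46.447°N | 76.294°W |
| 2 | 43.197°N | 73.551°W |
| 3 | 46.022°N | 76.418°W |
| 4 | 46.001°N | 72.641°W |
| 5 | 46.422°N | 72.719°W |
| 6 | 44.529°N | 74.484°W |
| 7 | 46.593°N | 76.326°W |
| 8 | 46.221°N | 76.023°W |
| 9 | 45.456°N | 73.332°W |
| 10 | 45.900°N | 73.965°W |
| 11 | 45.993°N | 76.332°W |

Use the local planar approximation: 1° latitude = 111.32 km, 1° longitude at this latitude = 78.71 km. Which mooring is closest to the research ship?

Distances from 44.941°N, 74.234°W:
1: √((1.506·111.32)² + (-2.060·78.71)²) = √(28105.82508 + 26290.22273) = 233.230 km
2: √((-1.744·111.32)² + (0.683·78.71)²) = √(37691.14723 + 2890.02255) = 201.448 km
3: √((1.081·111.32)² + (-2.184·78.71)²) = √(14480.97432 + 29550.51764) = 209.837 km
4: √((1.060·111.32)² + (1.593·78.71)²) = √(13923.81120 + 15721.40575) = 172.178 km
5: √((1.481·111.32)² + (1.515·78.71)²) = √(27180.44185 + 14219.52504) = 203.470 km
6: √((-0.412·111.32)² + (-0.250·78.71)²) = √(2103.49182 + 387.20401) = 49.907 km
7: √((1.652·111.32)² + (-2.092·78.71)²) = √(33819.44539 + 27113.35030) = 246.846 km
8: √((1.280·111.32)² + (-1.789·78.71)²) = √(20303.28611 + 19828.07285) = 200.328 km
9: √((0.515·111.32)² + (0.902·78.71)²) = √(3286.70597 + 5040.49165) = 91.253 km
10: √((0.959·111.32)² + (0.269·78.71)²) = √(11396.81791 + 448.29551) = 108.835 km
11: √((1.052·111.32)² + (-2.098·78.71)²) = √(13714.43356 + 27269.09924) = 202.444 km
Minimum: 6 at 49.907 km.

6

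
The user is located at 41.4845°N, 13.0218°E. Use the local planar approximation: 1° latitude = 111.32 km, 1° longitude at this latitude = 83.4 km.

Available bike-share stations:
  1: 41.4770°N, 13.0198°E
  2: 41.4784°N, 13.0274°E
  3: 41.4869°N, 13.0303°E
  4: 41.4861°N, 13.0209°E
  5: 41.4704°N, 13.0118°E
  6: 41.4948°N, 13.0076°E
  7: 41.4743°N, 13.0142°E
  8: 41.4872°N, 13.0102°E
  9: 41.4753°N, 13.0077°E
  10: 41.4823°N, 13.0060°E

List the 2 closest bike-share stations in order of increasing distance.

Distances from 41.4845°N, 13.0218°E:
1: √((-0.0075·111.32)² + (-0.0020·83.4)²) = √(0.697058 + 0.027822) = 0.8514 km
2: √((-0.0061·111.32)² + (0.0056·83.4)²) = √(0.461112 + 0.218126) = 0.8242 km
3: √((0.0024·111.32)² + (0.0085·83.4)²) = √(0.071379 + 0.502539) = 0.7576 km
4: √((0.0016·111.32)² + (-0.0009·83.4)²) = √(0.031724 + 0.005634) = 0.1933 km
5: √((-0.0141·111.32)² + (-0.0100·83.4)²) = √(2.463682 + 0.695556) = 1.7774 km
6: √((0.0103·111.32)² + (-0.0142·83.4)²) = √(1.314682 + 1.402519) = 1.6484 km
7: √((-0.0102·111.32)² + (-0.0076·83.4)²) = √(1.289278 + 0.401753) = 1.3004 km
8: √((0.0027·111.32)² + (-0.0116·83.4)²) = √(0.090339 + 0.935940) = 1.0131 km
9: √((-0.0092·111.32)² + (-0.0141·83.4)²) = √(1.048871 + 1.382835) = 1.5594 km
10: √((-0.0022·111.32)² + (-0.0158·83.4)²) = √(0.059978 + 1.736386) = 1.3403 km
Sorted: 4 (0.1933 km) < 3 (0.7576 km) < 2 (0.8242 km) < 1 (0.8514 km) < …

4, 3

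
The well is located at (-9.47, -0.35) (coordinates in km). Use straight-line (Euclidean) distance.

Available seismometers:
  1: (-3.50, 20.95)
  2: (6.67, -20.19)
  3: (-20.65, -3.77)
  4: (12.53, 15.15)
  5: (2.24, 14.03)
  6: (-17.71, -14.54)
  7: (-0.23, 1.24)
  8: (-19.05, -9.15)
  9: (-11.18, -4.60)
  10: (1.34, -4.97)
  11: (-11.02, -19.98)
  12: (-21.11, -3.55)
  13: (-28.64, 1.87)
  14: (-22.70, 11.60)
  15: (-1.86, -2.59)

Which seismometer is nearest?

9

Distances from (-9.47, -0.35):
1: √((5.97)² + (21.30)²) = √(35.6409 + 453.6900) = 22.12 km
2: √((16.14)² + (-19.84)²) = √(260.4996 + 393.6256) = 25.58 km
3: √((-11.18)² + (-3.42)²) = √(124.9924 + 11.6964) = 11.69 km
4: √((22.00)² + (15.50)²) = √(484.0000 + 240.2500) = 26.91 km
5: √((11.71)² + (14.38)²) = √(137.1241 + 206.7844) = 18.54 km
6: √((-8.24)² + (-14.19)²) = √(67.8976 + 201.3561) = 16.41 km
7: √((9.24)² + (1.59)²) = √(85.3776 + 2.5281) = 9.38 km
8: √((-9.58)² + (-8.80)²) = √(91.7764 + 77.4400) = 13.01 km
9: √((-1.71)² + (-4.25)²) = √(2.9241 + 18.0625) = 4.58 km
10: √((10.81)² + (-4.62)²) = √(116.8561 + 21.3444) = 11.76 km
11: √((-1.55)² + (-19.63)²) = √(2.4025 + 385.3369) = 19.69 km
12: √((-11.64)² + (-3.20)²) = √(135.4896 + 10.2400) = 12.07 km
13: √((-19.17)² + (2.22)²) = √(367.4889 + 4.9284) = 19.30 km
14: √((-13.23)² + (11.95)²) = √(175.0329 + 142.8025) = 17.83 km
15: √((7.61)² + (-2.24)²) = √(57.9121 + 5.0176) = 7.93 km
Minimum: 9 at 4.58 km.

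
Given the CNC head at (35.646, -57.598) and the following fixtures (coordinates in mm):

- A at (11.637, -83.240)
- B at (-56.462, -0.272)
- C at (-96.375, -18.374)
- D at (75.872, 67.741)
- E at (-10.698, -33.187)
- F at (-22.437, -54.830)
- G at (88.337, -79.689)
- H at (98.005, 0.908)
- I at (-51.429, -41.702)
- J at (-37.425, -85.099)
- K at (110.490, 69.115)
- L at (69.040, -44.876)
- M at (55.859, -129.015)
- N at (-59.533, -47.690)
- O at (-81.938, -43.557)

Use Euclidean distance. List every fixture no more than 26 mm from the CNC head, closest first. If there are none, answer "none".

none

Distances from (35.646, -57.598):
A: 35.128 mm
B: 108.490 mm
C: 137.725 mm
D: 131.636 mm
E: 52.380 mm
F: 58.149 mm
G: 57.135 mm
H: 85.508 mm
I: 88.514 mm
J: 78.075 mm
K: 147.166 mm
L: 35.735 mm
M: 74.222 mm
N: 95.693 mm
O: 118.419 mm
Threshold 26 mm: none within range.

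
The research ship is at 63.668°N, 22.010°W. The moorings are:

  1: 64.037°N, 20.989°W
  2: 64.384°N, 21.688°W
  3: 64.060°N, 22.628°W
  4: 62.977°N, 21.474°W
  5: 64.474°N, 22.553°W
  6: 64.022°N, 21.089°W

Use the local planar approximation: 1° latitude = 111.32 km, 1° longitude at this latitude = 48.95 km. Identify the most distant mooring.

Distances from 63.668°N, 22.010°W:
1: √((0.369·111.32)² + (1.021·48.95)²) = √(1687.32650 + 2497.79549) = 64.693 km
2: √((0.716·111.32)² + (0.322·48.95)²) = √(6352.90615 + 248.43749) = 81.249 km
3: √((0.392·111.32)² + (-0.618·48.95)²) = √(1904.22617 + 915.12905) = 53.098 km
4: √((-0.691·111.32)² + (0.536·48.95)²) = √(5917.01255 + 688.39066) = 81.274 km
5: √((0.806·111.32)² + (-0.543·48.95)²) = √(8050.38182 + 706.48843) = 93.578 km
6: √((0.354·111.32)² + (0.921·48.95)²) = √(1552.93372 + 2032.47238) = 59.878 km
Maximum: 5 at 93.578 km.

5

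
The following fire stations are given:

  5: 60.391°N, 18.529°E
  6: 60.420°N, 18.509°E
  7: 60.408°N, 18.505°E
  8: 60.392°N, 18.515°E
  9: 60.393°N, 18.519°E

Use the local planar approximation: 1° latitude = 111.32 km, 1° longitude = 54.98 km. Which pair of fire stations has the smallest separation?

8 and 9

Pairwise distances:
5–6: √((0.029·111.32)² + (-0.020·54.98)²) = √(10.42179 + 1.20912) = 3.410 km
5–7: √((0.017·111.32)² + (-0.024·54.98)²) = √(3.58133 + 1.74113) = 2.307 km
5–8: √((0.001·111.32)² + (-0.014·54.98)²) = √(0.01239 + 0.59247) = 0.778 km
5–9: √((0.002·111.32)² + (-0.010·54.98)²) = √(0.04957 + 0.30228) = 0.593 km
6–7: √((-0.012·111.32)² + (-0.004·54.98)²) = √(1.78447 + 0.04836) = 1.354 km
6–8: √((-0.028·111.32)² + (0.006·54.98)²) = √(9.71544 + 0.10882) = 3.134 km
6–9: √((-0.027·111.32)² + (0.010·54.98)²) = √(9.03387 + 0.30228) = 3.056 km
7–8: √((-0.016·111.32)² + (0.010·54.98)²) = √(3.17239 + 0.30228) = 1.864 km
7–9: √((-0.015·111.32)² + (0.014·54.98)²) = √(2.78823 + 0.59247) = 1.839 km
8–9: √((0.001·111.32)² + (0.004·54.98)²) = √(0.01239 + 0.04836) = 0.246 km
Closest pair: 8–9 at 0.246 km.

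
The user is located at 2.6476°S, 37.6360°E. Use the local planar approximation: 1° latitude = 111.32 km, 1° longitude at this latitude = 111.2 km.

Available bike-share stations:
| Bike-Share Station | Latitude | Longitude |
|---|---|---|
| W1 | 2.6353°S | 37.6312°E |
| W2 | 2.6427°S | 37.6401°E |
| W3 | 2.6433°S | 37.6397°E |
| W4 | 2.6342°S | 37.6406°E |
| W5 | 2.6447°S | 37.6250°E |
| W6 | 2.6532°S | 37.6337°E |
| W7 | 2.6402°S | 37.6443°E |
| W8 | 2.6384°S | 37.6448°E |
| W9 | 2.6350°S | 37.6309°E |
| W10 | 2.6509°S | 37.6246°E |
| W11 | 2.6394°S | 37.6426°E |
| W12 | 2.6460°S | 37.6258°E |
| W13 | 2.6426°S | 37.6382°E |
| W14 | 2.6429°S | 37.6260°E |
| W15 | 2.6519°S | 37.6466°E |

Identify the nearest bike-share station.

Distances from 2.6476°S, 37.6360°E:
W1: 1.4696 km
W2: 0.7109 km
W3: 0.6312 km
W4: 1.5770 km
W5: 1.2651 km
W6: 0.6738 km
W7: 1.2371 km
W8: 1.4165 km
W9: 1.5129 km
W10: 1.3198 km
W11: 1.1713 km
W12: 1.1481 km
W13: 0.6080 km
W14: 1.2289 km
W15: 1.2722 km
Minimum: W13 at 0.6080 km.

W13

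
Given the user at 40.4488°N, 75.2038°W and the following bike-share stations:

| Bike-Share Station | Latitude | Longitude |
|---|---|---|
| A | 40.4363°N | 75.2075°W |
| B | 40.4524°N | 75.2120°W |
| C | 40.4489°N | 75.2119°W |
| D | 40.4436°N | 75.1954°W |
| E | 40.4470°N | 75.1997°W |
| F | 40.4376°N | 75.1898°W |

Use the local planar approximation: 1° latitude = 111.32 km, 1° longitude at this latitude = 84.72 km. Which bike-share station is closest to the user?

Distances from 40.4488°N, 75.2038°W:
A: √((-0.0125·111.32)² + (-0.0037·84.72)²) = √(1.936272 + 0.098260) = 1.4264 km
B: √((0.0036·111.32)² + (-0.0082·84.72)²) = √(0.160602 + 0.482614) = 0.8020 km
C: √((0.0001·111.32)² + (-0.0081·84.72)²) = √(0.000124 + 0.470914) = 0.6863 km
D: √((-0.0052·111.32)² + (0.0084·84.72)²) = √(0.335084 + 0.506443) = 0.9173 km
E: √((-0.0018·111.32)² + (0.0041·84.72)²) = √(0.040151 + 0.120653) = 0.4010 km
F: √((-0.0112·111.32)² + (0.0140·84.72)²) = √(1.554470 + 1.406786) = 1.7208 km
Minimum: E at 0.4010 km.

E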